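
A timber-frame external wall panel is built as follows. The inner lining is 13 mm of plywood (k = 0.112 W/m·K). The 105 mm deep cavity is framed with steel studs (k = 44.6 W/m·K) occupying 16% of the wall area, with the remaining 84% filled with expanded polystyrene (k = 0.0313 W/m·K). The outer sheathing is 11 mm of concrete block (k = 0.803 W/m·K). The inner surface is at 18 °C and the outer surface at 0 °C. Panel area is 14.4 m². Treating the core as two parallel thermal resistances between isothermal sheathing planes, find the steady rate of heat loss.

Sheathing layers in series; stud and cavity paths in parallel between them.
R_inner = 0.013/(0.112×14.4) = 0.008061 K/W
R_stud  = 0.105/(44.6×0.16×14.4) = 0.001022 K/W
R_cav   = 0.105/(0.0313×0.84×14.4) = 0.2773 K/W
1/R_core = 1/R_stud + 1/R_cav → R_core = 0.001018 K/W
R_outer = 0.011/(0.803×14.4) = 9.513×10^-4 K/W
R_total = 0.01003 K/W
Q = ΔT/R_total = 18/0.01003

Q ≈ 1790 W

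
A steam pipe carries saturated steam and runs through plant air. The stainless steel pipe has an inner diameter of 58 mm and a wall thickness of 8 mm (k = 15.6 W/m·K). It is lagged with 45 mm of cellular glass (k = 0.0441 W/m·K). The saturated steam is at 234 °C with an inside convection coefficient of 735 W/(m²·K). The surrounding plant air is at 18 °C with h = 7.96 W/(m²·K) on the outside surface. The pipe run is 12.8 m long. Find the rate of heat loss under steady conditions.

Treating each annulus and film as a series resistance:
R_inner film = 1/(h_i·2πr₁L) = 1/(735×2π×0.029×12.8) = 5.833×10^-4 K/W
R_stainless steel pipe wall = ln(37/29)/(2π×15.6×12.8) = 1.942×10^-4 K/W
R_cellular glass = ln(82/37)/(2π×0.0441×12.8) = 0.2244 K/W
R_outer film = 1/(h_o·2πr_oL) = 1/(7.96×2π×0.082×12.8) = 0.01905 K/W
R_total = 0.2442 K/W
Q = ΔT/R_total = 216/0.2442

Q ≈ 885 W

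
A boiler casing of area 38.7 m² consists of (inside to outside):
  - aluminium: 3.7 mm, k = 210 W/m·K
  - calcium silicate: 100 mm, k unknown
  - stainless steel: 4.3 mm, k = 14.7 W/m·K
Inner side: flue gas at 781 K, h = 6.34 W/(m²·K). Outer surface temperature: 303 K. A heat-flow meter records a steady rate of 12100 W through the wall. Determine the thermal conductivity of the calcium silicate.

Series thermal resistances:
R_inner film = 1/(h_i·A) = 1/(6.34×38.7) = 0.004076 K/W
R_aluminium = L/(kA) = 0.0037/(210×38.7) = 4.553×10^-7 K/W
R_stainless steel = L/(kA) = 0.0043/(14.7×38.7) = 7.559×10^-6 K/W
Sum of known resistances R_other = 0.004084 K/W
Total R = ΔT/Q = 478/12100 = 0.0395 K/W
R_calcium silicate = R_total − R_other = 0.03542 K/W
k = L/(R·A) = 0.1/(0.03542×38.7)

k ≈ 0.073 W/(m·K)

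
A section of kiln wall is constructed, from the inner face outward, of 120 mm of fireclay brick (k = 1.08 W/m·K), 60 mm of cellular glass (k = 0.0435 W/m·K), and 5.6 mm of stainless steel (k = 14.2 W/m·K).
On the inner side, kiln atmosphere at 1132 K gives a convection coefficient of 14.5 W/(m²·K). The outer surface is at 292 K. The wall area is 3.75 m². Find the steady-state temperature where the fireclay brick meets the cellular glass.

Using the resistance-network approach (series):
R_inner film = 1/(h_i·A) = 1/(14.5×3.75) = 0.01839 K/W
R_fireclay brick = L/(kA) = 0.12/(1.08×3.75) = 0.02963 K/W
R_cellular glass = L/(kA) = 0.06/(0.0435×3.75) = 0.3678 K/W
R_stainless steel = L/(kA) = 0.0056/(14.2×3.75) = 1.052×10^-4 K/W
R_total = 0.4159 K/W;  Q = ΔT/R_total = 840/0.4159 = 2020 W
T_interface = T_inner − Q·ΣR(inner→interface) = 1132 − 2020×0.04802

T ≈ 1040 K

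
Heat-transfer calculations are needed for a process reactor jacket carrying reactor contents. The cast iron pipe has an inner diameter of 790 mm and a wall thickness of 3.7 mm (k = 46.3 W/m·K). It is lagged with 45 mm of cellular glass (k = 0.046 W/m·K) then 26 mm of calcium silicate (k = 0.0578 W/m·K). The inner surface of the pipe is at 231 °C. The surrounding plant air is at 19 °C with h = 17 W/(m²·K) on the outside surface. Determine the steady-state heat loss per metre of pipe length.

q′ ≈ 388 W/m

Cylindrical conduction, so R = ln(r₂/r₁)/(2πkL) per layer, in series:
R_cast iron pipe wall = ln(398.7/395)/(2π×46.3×1) = 3.205×10^-5 K/W
R_cellular glass = ln(443.7/398.7)/(2π×0.046×1) = 0.37 K/W
R_calcium silicate = ln(469.7/443.7)/(2π×0.0578×1) = 0.1568 K/W
R_outer film = 1/(h_o·2πr_oL) = 1/(17×2π×0.4697×1) = 0.01993 K/W
R_total = 0.5468 K/W
Q = ΔT/R_total = 212/0.5468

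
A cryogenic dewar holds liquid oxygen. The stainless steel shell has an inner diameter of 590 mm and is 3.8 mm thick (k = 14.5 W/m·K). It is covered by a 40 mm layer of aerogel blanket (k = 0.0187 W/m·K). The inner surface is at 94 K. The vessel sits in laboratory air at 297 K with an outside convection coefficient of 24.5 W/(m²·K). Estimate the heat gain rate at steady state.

Each spherical layer contributes R = (1/r_i − 1/r_o)/(4πk):
R_stainless steel shell = (1/0.295 − 1/0.2988)/(4π×14.5) = 2.366×10^-4 K/W
R_aerogel blanket = (1/0.2988 − 1/0.3388)/(4π×0.0187) = 1.681 K/W
R_outer film = 1/(h·4πr_o²) = 1/(24.5×4π×0.3388²) = 0.0283 K/W
R_total = 1.71 K/W
Q = ΔT/R_total = 203/1.71

Q ≈ 119 W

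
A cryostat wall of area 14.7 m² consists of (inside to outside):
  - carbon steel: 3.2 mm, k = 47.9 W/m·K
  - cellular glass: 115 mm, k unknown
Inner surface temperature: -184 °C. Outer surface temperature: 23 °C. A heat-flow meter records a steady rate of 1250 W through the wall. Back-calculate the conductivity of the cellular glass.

k ≈ 0.0472 W/(m·K)

Model the wall as resistances in series:
R_carbon steel = L/(kA) = 0.0032/(47.9×14.7) = 4.545×10^-6 K/W
Sum of known resistances R_other = 4.545×10^-6 K/W
Total R = ΔT/Q = 207/1250 = 0.1656 K/W
R_cellular glass = R_total − R_other = 0.1656 K/W
k = L/(R·A) = 0.115/(0.1656×14.7)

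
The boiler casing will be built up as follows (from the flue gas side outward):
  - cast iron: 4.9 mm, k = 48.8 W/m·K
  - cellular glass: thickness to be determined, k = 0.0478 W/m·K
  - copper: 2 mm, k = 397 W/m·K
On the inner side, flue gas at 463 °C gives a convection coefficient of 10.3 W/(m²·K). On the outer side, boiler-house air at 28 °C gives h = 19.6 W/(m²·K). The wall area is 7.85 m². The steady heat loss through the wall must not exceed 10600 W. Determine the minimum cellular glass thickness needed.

L ≈ 8.31 mm

Model the wall as resistances in series:
R_inner film = 1/(h_i·A) = 1/(10.3×7.85) = 0.01237 K/W
R_cast iron = L/(kA) = 0.0049/(48.8×7.85) = 1.279×10^-5 K/W
R_copper = L/(kA) = 0.002/(397×7.85) = 6.418×10^-7 K/W
R_outer film = 1/(h_o·A) = 1/(19.6×7.85) = 0.006499 K/W
Sum of the known resistances R_other = 0.01888 K/W
Required total resistance R_tot = ΔT/Q_allow = 435/10600 = 0.04104 K/W
R_cellular glass = R_tot − R_other = 0.02216 K/W
L = R·k·A = 0.02216×0.0478×7.85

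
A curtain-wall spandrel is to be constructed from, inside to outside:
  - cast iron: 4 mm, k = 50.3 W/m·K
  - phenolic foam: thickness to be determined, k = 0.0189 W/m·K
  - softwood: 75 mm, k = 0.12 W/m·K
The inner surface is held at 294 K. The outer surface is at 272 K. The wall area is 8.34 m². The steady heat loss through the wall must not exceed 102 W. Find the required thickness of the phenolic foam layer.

Model the wall as resistances in series:
R_cast iron = L/(kA) = 0.004/(50.3×8.34) = 9.535×10^-6 K/W
R_softwood = L/(kA) = 0.075/(0.12×8.34) = 0.07494 K/W
Sum of the known resistances R_other = 0.07495 K/W
Required total resistance R_tot = ΔT/Q_allow = 22/102 = 0.2157 K/W
R_phenolic foam = R_tot − R_other = 0.1407 K/W
L = R·k·A = 0.1407×0.0189×8.34

L ≈ 22.2 mm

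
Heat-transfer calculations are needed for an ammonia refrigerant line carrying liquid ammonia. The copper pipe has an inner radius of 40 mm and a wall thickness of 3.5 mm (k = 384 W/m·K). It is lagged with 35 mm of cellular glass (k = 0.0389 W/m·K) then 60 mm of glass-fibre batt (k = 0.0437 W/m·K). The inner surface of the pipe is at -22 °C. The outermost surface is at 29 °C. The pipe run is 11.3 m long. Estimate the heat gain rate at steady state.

Radial resistances (cylindrical: R_cond = ln(r_o/r_i)/(2πkL), R_conv = 1/(h·2πrL)):
R_copper pipe wall = ln(43.5/40)/(2π×384×11.3) = 3.077×10^-6 K/W
R_cellular glass = ln(78.5/43.5)/(2π×0.0389×11.3) = 0.2137 K/W
R_glass-fibre batt = ln(138.5/78.5)/(2π×0.0437×11.3) = 0.183 K/W
R_total = 0.3967 K/W
Q = ΔT/R_total = 51/0.3967

Q ≈ 129 W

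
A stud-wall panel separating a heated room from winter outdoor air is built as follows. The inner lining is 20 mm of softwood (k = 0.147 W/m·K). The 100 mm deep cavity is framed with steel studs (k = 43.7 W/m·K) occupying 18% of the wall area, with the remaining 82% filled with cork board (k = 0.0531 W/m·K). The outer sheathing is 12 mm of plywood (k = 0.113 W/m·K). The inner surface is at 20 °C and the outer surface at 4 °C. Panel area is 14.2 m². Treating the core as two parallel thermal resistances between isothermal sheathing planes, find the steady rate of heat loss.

Q ≈ 891 W

Sheathing layers in series; stud and cavity paths in parallel between them.
R_inner = 0.02/(0.147×14.2) = 0.009581 K/W
R_stud  = 0.1/(43.7×0.18×14.2) = 8.953×10^-4 K/W
R_cav   = 0.1/(0.0531×0.82×14.2) = 0.1617 K/W
1/R_core = 1/R_stud + 1/R_cav → R_core = 8.903×10^-4 K/W
R_outer = 0.012/(0.113×14.2) = 0.007478 K/W
R_total = 0.01795 K/W
Q = ΔT/R_total = 16/0.01795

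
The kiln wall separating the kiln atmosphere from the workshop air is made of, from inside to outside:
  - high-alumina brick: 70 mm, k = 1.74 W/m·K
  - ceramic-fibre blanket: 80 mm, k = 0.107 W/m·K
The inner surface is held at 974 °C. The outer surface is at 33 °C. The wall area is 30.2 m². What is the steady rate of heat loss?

Q ≈ 36100 W

Treating each layer as a thermal resistance in series:
R_high-alumina brick = L/(kA) = 0.07/(1.74×30.2) = 0.001332 K/W
R_ceramic-fibre blanket = L/(kA) = 0.08/(0.107×30.2) = 0.02476 K/W
R_total = 0.02609 K/W
Q = ΔT / R_total = 941 / 0.02609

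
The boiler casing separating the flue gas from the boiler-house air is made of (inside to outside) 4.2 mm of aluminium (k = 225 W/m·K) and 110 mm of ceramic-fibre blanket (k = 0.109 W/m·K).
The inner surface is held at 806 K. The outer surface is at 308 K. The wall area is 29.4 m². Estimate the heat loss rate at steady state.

Thermal resistances in series:
R_aluminium = L/(kA) = 0.0042/(225×29.4) = 6.349×10^-7 K/W
R_ceramic-fibre blanket = L/(kA) = 0.11/(0.109×29.4) = 0.03433 K/W
R_total = 0.03433 K/W
Q = ΔT / R_total = 498 / 0.03433

Q ≈ 14500 W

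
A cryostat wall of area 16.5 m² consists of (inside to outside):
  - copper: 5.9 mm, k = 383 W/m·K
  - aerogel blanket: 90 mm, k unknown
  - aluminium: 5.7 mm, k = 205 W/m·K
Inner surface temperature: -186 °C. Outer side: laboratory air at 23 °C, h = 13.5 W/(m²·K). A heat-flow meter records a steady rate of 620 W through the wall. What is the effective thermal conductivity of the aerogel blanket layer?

k ≈ 0.0164 W/(m·K)

Model the wall as resistances in series:
R_copper = L/(kA) = 0.0059/(383×16.5) = 9.336×10^-7 K/W
R_aluminium = L/(kA) = 0.0057/(205×16.5) = 1.685×10^-6 K/W
R_outer film = 1/(h_o·A) = 1/(13.5×16.5) = 0.004489 K/W
Sum of known resistances R_other = 0.004492 K/W
Total R = ΔT/Q = 209/620 = 0.3371 K/W
R_aerogel blanket = R_total − R_other = 0.3326 K/W
k = L/(R·A) = 0.09/(0.3326×16.5)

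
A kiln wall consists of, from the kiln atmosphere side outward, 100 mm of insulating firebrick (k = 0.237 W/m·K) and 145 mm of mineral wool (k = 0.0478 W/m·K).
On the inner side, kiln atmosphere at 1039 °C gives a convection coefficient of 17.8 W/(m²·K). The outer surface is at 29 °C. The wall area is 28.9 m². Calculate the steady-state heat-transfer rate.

Q ≈ 8310 W

Model the wall as resistances in series:
R_inner film = 1/(h_i·A) = 1/(17.8×28.9) = 0.001944 K/W
R_insulating firebrick = L/(kA) = 0.1/(0.237×28.9) = 0.0146 K/W
R_mineral wool = L/(kA) = 0.145/(0.0478×28.9) = 0.105 K/W
R_total = 0.1215 K/W
Q = ΔT / R_total = 1010 / 0.1215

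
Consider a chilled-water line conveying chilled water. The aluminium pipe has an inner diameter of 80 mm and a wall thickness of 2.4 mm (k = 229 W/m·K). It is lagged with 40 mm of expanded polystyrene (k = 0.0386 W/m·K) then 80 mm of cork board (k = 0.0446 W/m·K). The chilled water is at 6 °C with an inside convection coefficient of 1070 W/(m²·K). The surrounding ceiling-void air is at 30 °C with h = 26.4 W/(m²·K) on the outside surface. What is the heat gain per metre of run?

Cylindrical conduction, so R = ln(r₂/r₁)/(2πkL) per layer, in series:
R_inner film = 1/(h_i·2πr₁L) = 1/(1070×2π×0.04×1) = 0.003719 K/W
R_aluminium pipe wall = ln(42.4/40)/(2π×229×1) = 4.05×10^-5 K/W
R_expanded polystyrene = ln(82.4/42.4)/(2π×0.0386×1) = 2.74 K/W
R_cork board = ln(162.4/82.4)/(2π×0.0446×1) = 2.421 K/W
R_outer film = 1/(h_o·2πr_oL) = 1/(26.4×2π×0.1624×1) = 0.03712 K/W
R_total = 5.202 K/W
Q = ΔT/R_total = 24/5.202

q′ ≈ 4.61 W/m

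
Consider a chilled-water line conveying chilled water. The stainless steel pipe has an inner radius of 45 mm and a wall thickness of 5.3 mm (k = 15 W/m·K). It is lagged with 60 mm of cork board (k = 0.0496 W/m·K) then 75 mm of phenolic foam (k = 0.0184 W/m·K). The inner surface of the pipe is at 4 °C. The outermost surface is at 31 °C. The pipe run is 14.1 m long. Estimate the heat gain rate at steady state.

Q ≈ 54.3 W

Per-layer cylindrical resistances, series-summed:
R_stainless steel pipe wall = ln(50.3/45)/(2π×15×14.1) = 8.379×10^-5 K/W
R_cork board = ln(110.3/50.3)/(2π×0.0496×14.1) = 0.1787 K/W
R_phenolic foam = ln(185.3/110.3)/(2π×0.0184×14.1) = 0.3182 K/W
R_total = 0.497 K/W
Q = ΔT/R_total = 27/0.497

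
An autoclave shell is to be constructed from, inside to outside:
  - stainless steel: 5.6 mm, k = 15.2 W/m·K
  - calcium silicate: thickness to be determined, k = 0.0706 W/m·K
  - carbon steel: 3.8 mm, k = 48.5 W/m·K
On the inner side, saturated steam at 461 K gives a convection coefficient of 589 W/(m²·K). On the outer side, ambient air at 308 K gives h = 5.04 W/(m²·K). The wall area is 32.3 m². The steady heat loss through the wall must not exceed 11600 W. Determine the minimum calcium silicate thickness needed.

L ≈ 15.9 mm

Using the resistance-network approach (series):
R_inner film = 1/(h_i·A) = 1/(589×32.3) = 5.256×10^-5 K/W
R_stainless steel = L/(kA) = 0.0056/(15.2×32.3) = 1.141×10^-5 K/W
R_carbon steel = L/(kA) = 0.0038/(48.5×32.3) = 2.426×10^-6 K/W
R_outer film = 1/(h_o·A) = 1/(5.04×32.3) = 0.006143 K/W
Sum of the known resistances R_other = 0.006209 K/W
Required total resistance R_tot = ΔT/Q_allow = 153/11600 = 0.01319 K/W
R_calcium silicate = R_tot − R_other = 0.00698 K/W
L = R·k·A = 0.00698×0.0706×32.3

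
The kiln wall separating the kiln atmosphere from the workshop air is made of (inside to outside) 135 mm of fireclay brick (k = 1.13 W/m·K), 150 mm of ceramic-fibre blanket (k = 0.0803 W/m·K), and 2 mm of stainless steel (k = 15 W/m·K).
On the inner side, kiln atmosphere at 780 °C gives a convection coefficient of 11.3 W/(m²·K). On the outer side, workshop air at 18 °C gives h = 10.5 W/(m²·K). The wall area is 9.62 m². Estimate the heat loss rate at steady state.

Model the wall as resistances in series:
R_inner film = 1/(h_i·A) = 1/(11.3×9.62) = 0.009199 K/W
R_fireclay brick = L/(kA) = 0.135/(1.13×9.62) = 0.01242 K/W
R_ceramic-fibre blanket = L/(kA) = 0.15/(0.0803×9.62) = 0.1942 K/W
R_stainless steel = L/(kA) = 0.002/(15×9.62) = 1.386×10^-5 K/W
R_outer film = 1/(h_o·A) = 1/(10.5×9.62) = 0.0099 K/W
R_total = 0.2257 K/W
Q = ΔT / R_total = 762 / 0.2257

Q ≈ 3380 W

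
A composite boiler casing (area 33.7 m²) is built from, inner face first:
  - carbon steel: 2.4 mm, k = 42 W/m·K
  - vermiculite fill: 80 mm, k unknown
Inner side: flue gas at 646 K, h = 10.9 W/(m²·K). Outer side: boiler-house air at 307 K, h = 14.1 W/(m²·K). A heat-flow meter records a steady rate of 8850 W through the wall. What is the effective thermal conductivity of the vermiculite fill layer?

k ≈ 0.0709 W/(m·K)

Using the resistance-network approach (series):
R_inner film = 1/(h_i·A) = 1/(10.9×33.7) = 0.002722 K/W
R_carbon steel = L/(kA) = 0.0024/(42×33.7) = 1.696×10^-6 K/W
R_outer film = 1/(h_o·A) = 1/(14.1×33.7) = 0.002105 K/W
Sum of known resistances R_other = 0.004829 K/W
Total R = ΔT/Q = 339/8850 = 0.03831 K/W
R_vermiculite fill = R_total − R_other = 0.03348 K/W
k = L/(R·A) = 0.08/(0.03348×33.7)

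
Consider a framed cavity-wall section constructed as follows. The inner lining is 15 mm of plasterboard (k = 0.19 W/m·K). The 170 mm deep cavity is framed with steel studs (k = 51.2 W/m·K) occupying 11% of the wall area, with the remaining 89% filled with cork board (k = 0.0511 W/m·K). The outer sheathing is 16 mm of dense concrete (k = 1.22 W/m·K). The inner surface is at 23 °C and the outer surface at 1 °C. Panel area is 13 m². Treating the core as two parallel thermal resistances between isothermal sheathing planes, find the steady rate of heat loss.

Sheathing layers in series; stud and cavity paths in parallel between them.
R_inner = 0.015/(0.19×13) = 0.006073 K/W
R_stud  = 0.17/(51.2×0.11×13) = 0.002322 K/W
R_cav   = 0.17/(0.0511×0.89×13) = 0.2875 K/W
1/R_core = 1/R_stud + 1/R_cav → R_core = 0.002303 K/W
R_outer = 0.016/(1.22×13) = 0.001009 K/W
R_total = 0.009385 K/W
Q = ΔT/R_total = 22/0.009385

Q ≈ 2340 W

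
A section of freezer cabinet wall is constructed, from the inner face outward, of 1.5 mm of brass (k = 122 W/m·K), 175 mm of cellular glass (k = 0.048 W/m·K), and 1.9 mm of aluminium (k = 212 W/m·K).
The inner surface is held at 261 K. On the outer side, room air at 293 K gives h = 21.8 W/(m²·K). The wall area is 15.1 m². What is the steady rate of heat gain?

Series thermal resistances:
R_brass = L/(kA) = 0.0015/(122×15.1) = 8.142×10^-7 K/W
R_cellular glass = L/(kA) = 0.175/(0.048×15.1) = 0.2414 K/W
R_aluminium = L/(kA) = 0.0019/(212×15.1) = 5.935×10^-7 K/W
R_outer film = 1/(h_o·A) = 1/(21.8×15.1) = 0.003038 K/W
R_total = 0.2445 K/W
Q = ΔT / R_total = 32 / 0.2445

Q ≈ 131 W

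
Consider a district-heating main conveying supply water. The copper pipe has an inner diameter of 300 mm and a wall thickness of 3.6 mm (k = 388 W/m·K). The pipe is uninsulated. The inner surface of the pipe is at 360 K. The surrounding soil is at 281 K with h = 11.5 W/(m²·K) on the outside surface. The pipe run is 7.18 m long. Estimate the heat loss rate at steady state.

Q ≈ 6290 W

Per-layer cylindrical resistances, series-summed:
R_copper pipe wall = ln(153.6/150)/(2π×388×7.18) = 1.355×10^-6 K/W
R_outer film = 1/(h_o·2πr_oL) = 1/(11.5×2π×0.1536×7.18) = 0.01255 K/W
R_total = 0.01255 K/W
Q = ΔT/R_total = 79/0.01255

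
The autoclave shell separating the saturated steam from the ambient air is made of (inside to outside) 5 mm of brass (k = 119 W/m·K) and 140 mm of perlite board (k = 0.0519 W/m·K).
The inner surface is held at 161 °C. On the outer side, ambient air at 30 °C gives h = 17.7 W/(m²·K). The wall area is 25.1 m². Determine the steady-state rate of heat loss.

Q ≈ 1190 W

Model the wall as resistances in series:
R_brass = L/(kA) = 0.005/(119×25.1) = 1.674×10^-6 K/W
R_perlite board = L/(kA) = 0.14/(0.0519×25.1) = 0.1075 K/W
R_outer film = 1/(h_o·A) = 1/(17.7×25.1) = 0.002251 K/W
R_total = 0.1097 K/W
Q = ΔT / R_total = 131 / 0.1097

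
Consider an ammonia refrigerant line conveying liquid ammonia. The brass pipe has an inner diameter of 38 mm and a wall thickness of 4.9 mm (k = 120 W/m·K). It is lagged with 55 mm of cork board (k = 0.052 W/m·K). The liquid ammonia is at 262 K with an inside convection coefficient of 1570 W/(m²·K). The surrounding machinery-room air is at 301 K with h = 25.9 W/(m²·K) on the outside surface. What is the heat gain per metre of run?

For a radial system each layer contributes R = ln(r_out/r_in)/(2πkL); films add R = 1/(hA).
R_inner film = 1/(h_i·2πr₁L) = 1/(1570×2π×0.019×1) = 0.005335 K/W
R_brass pipe wall = ln(23.9/19)/(2π×120×1) = 3.043×10^-4 K/W
R_cork board = ln(78.9/23.9)/(2π×0.052×1) = 3.655 K/W
R_outer film = 1/(h_o·2πr_oL) = 1/(25.9×2π×0.0789×1) = 0.07788 K/W
R_total = 3.739 K/W
Q = ΔT/R_total = 39/3.739

q′ ≈ 10.4 W/m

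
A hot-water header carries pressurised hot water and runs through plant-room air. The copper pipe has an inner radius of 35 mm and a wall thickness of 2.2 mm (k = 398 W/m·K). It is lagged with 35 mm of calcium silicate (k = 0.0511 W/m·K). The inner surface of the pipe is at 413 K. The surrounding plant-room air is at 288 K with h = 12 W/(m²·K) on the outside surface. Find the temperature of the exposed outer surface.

For a radial system each layer contributes R = ln(r_out/r_in)/(2πkL); films add R = 1/(hA).
R_copper pipe wall = ln(37.2/35)/(2π×398×1) = 2.438×10^-5 K/W
R_calcium silicate = ln(72.2/37.2)/(2π×0.0511×1) = 2.065 K/W
R_outer film = 1/(h_o·2πr_oL) = 1/(12×2π×0.0722×1) = 0.1837 K/W
R_total = 2.249 K/W
Q = ΔT/R_total = 125/2.249
Q = 55.6 W/m
T_interface = T_inner − Q·ΣR(inner→interface) = 413 − 55.6×2.065

T ≈ 298 K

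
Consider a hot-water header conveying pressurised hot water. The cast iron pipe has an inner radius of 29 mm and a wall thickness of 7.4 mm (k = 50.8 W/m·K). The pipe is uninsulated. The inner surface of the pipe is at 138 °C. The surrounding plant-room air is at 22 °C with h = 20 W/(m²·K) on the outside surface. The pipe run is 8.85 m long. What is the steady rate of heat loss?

Radial resistances (cylindrical: R_cond = ln(r_o/r_i)/(2πkL), R_conv = 1/(h·2πrL)):
R_cast iron pipe wall = ln(36.4/29)/(2π×50.8×8.85) = 8.046×10^-5 K/W
R_outer film = 1/(h_o·2πr_oL) = 1/(20×2π×0.0364×8.85) = 0.0247 K/W
R_total = 0.02478 K/W
Q = ΔT/R_total = 116/0.02478

Q ≈ 4680 W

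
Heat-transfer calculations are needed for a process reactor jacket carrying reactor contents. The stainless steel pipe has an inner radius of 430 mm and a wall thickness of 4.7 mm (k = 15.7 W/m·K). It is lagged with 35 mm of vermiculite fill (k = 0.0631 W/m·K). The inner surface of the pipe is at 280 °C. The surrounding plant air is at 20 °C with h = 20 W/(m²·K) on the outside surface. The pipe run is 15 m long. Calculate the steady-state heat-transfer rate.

Q ≈ 18400 W

Cylindrical conduction, so R = ln(r₂/r₁)/(2πkL) per layer, in series:
R_stainless steel pipe wall = ln(434.7/430)/(2π×15.7×15) = 7.347×10^-6 K/W
R_vermiculite fill = ln(469.7/434.7)/(2π×0.0631×15) = 0.01302 K/W
R_outer film = 1/(h_o·2πr_oL) = 1/(20×2π×0.4697×15) = 0.001129 K/W
R_total = 0.01416 K/W
Q = ΔT/R_total = 260/0.01416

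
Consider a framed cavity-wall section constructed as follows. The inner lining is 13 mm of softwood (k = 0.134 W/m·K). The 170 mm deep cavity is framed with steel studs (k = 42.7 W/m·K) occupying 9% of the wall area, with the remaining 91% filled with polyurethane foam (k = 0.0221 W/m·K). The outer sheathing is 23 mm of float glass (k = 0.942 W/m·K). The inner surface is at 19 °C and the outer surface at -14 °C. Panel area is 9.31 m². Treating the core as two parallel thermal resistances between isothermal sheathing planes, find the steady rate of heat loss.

Sheathing layers in series; stud and cavity paths in parallel between them.
R_inner = 0.013/(0.134×9.31) = 0.01042 K/W
R_stud  = 0.17/(42.7×0.09×9.31) = 0.004751 K/W
R_cav   = 0.17/(0.0221×0.91×9.31) = 0.908 K/W
1/R_core = 1/R_stud + 1/R_cav → R_core = 0.004727 K/W
R_outer = 0.023/(0.942×9.31) = 0.002623 K/W
R_total = 0.01777 K/W
Q = ΔT/R_total = 33/0.01777

Q ≈ 1860 W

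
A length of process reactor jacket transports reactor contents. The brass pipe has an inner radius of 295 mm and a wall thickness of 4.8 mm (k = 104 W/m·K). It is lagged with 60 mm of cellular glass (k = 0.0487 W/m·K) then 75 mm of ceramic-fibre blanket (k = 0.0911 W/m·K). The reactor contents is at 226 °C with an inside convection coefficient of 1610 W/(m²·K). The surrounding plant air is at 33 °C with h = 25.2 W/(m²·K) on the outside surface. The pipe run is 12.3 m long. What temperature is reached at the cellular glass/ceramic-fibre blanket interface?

T ≈ 104 °C

Treating each annulus and film as a series resistance:
R_inner film = 1/(h_i·2πr₁L) = 1/(1610×2π×0.295×12.3) = 2.724×10^-5 K/W
R_brass pipe wall = ln(299.8/295)/(2π×104×12.3) = 2.008×10^-6 K/W
R_cellular glass = ln(359.8/299.8)/(2π×0.0487×12.3) = 0.04847 K/W
R_ceramic-fibre blanket = ln(434.8/359.8)/(2π×0.0911×12.3) = 0.02689 K/W
R_outer film = 1/(h_o·2πr_oL) = 1/(25.2×2π×0.4348×12.3) = 0.001181 K/W
R_total = 0.07657 K/W
Q = ΔT/R_total = 193/0.07657
Q = 2520 W
T_interface = T_inner − Q·ΣR(inner→interface) = 226 − 2520×0.0485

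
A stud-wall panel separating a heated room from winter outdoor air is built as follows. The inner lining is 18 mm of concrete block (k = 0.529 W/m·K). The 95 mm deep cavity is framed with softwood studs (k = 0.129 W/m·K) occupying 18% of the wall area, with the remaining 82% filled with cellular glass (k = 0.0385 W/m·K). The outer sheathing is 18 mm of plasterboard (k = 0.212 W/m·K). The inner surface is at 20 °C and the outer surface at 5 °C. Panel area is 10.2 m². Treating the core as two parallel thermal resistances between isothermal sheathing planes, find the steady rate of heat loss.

Sheathing layers in series; stud and cavity paths in parallel between them.
R_inner = 0.018/(0.529×10.2) = 0.003336 K/W
R_stud  = 0.095/(0.129×0.18×10.2) = 0.4011 K/W
R_cav   = 0.095/(0.0385×0.82×10.2) = 0.295 K/W
1/R_core = 1/R_stud + 1/R_cav → R_core = 0.17 K/W
R_outer = 0.018/(0.212×10.2) = 0.008324 K/W
R_total = 0.1816 K/W
Q = ΔT/R_total = 15/0.1816

Q ≈ 82.6 W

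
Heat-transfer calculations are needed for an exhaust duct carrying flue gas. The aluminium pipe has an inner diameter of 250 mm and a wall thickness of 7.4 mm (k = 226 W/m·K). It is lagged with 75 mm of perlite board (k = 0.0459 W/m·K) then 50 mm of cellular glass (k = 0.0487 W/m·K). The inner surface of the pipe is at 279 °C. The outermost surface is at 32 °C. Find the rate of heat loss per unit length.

Per-layer cylindrical resistances, series-summed:
R_aluminium pipe wall = ln(132.4/125)/(2π×226×1) = 4.05×10^-5 K/W
R_perlite board = ln(207.4/132.4)/(2π×0.0459×1) = 1.556 K/W
R_cellular glass = ln(257.4/207.4)/(2π×0.0487×1) = 0.7058 K/W
R_total = 2.262 K/W
Q = ΔT/R_total = 247/2.262

q′ ≈ 109 W/m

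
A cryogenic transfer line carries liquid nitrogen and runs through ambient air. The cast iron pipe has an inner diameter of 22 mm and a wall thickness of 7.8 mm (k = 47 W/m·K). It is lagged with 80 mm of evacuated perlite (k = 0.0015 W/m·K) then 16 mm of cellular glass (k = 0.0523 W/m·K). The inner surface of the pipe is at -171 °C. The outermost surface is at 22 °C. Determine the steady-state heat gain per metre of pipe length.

Radial resistances (cylindrical: R_cond = ln(r_o/r_i)/(2πkL), R_conv = 1/(h·2πrL)):
R_cast iron pipe wall = ln(18.8/11)/(2π×47×1) = 0.001815 K/W
R_evacuated perlite = ln(98.8/18.8)/(2π×0.0015×1) = 176.1 K/W
R_cellular glass = ln(114.8/98.8)/(2π×0.0523×1) = 0.4568 K/W
R_total = 176.5 K/W
Q = ΔT/R_total = 193/176.5

q′ ≈ 1.09 W/m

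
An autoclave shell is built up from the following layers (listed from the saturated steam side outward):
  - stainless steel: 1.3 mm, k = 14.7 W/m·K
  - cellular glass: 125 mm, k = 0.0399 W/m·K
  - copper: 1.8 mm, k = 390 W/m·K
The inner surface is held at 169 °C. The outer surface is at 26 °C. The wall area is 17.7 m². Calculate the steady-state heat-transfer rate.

Using the resistance-network approach (series):
R_stainless steel = L/(kA) = 0.0013/(14.7×17.7) = 4.996×10^-6 K/W
R_cellular glass = L/(kA) = 0.125/(0.0399×17.7) = 0.177 K/W
R_copper = L/(kA) = 0.0018/(390×17.7) = 2.608×10^-7 K/W
R_total = 0.177 K/W
Q = ΔT / R_total = 143 / 0.177

Q ≈ 808 W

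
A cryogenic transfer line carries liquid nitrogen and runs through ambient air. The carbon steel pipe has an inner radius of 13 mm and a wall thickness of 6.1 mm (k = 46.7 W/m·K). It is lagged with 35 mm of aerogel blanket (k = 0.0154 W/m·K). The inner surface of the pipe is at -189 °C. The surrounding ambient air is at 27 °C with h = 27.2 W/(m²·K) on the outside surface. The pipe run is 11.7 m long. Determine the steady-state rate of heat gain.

Q ≈ 233 W

For a radial system each layer contributes R = ln(r_out/r_in)/(2πkL); films add R = 1/(hA).
R_carbon steel pipe wall = ln(19.1/13)/(2π×46.7×11.7) = 1.121×10^-4 K/W
R_aerogel blanket = ln(54.1/19.1)/(2π×0.0154×11.7) = 0.9197 K/W
R_outer film = 1/(h_o·2πr_oL) = 1/(27.2×2π×0.0541×11.7) = 0.009244 K/W
R_total = 0.929 K/W
Q = ΔT/R_total = 216/0.929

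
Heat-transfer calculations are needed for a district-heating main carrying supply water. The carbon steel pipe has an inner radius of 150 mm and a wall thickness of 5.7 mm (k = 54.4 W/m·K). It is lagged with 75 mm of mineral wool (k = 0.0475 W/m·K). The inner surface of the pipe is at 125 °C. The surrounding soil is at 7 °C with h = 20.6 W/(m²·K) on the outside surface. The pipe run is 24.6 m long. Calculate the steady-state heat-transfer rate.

Q ≈ 2150 W

Treating each annulus and film as a series resistance:
R_carbon steel pipe wall = ln(155.7/150)/(2π×54.4×24.6) = 4.436×10^-6 K/W
R_mineral wool = ln(230.7/155.7)/(2π×0.0475×24.6) = 0.05355 K/W
R_outer film = 1/(h_o·2πr_oL) = 1/(20.6×2π×0.2307×24.6) = 0.001361 K/W
R_total = 0.05492 K/W
Q = ΔT/R_total = 118/0.05492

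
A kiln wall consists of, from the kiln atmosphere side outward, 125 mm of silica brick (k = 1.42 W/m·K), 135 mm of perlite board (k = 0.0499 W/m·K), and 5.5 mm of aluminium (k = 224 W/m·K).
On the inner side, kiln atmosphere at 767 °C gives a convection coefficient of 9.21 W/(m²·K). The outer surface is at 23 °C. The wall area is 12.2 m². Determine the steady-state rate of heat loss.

Q ≈ 3130 W

Treating each layer as a thermal resistance in series:
R_inner film = 1/(h_i·A) = 1/(9.21×12.2) = 0.0089 K/W
R_silica brick = L/(kA) = 0.125/(1.42×12.2) = 0.007215 K/W
R_perlite board = L/(kA) = 0.135/(0.0499×12.2) = 0.2218 K/W
R_aluminium = L/(kA) = 0.0055/(224×12.2) = 2.013×10^-6 K/W
R_total = 0.2379 K/W
Q = ΔT / R_total = 744 / 0.2379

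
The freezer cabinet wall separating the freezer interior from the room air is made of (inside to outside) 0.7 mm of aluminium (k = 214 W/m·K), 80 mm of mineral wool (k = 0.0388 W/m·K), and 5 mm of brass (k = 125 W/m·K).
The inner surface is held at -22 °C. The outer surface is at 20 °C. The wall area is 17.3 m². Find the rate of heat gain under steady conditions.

Model the wall as resistances in series:
R_aluminium = L/(kA) = 0.0007/(214×17.3) = 1.891×10^-7 K/W
R_mineral wool = L/(kA) = 0.08/(0.0388×17.3) = 0.1192 K/W
R_brass = L/(kA) = 0.005/(125×17.3) = 2.312×10^-6 K/W
R_total = 0.1192 K/W
Q = ΔT / R_total = 42 / 0.1192

Q ≈ 352 W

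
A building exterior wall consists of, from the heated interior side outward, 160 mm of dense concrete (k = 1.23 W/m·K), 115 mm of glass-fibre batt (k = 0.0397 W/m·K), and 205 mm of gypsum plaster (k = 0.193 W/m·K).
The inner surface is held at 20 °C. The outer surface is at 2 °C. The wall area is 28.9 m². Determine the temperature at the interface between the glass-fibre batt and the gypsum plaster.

Treating each layer as a thermal resistance in series:
R_dense concrete = L/(kA) = 0.16/(1.23×28.9) = 0.004501 K/W
R_glass-fibre batt = L/(kA) = 0.115/(0.0397×28.9) = 0.1002 K/W
R_gypsum plaster = L/(kA) = 0.205/(0.193×28.9) = 0.03675 K/W
R_total = 0.1415 K/W;  Q = ΔT/R_total = 18/0.1415 = 127.2 W
T_interface = T_inner − Q·ΣR(inner→interface) = 20 − 127×0.1047

T ≈ 6.68 °C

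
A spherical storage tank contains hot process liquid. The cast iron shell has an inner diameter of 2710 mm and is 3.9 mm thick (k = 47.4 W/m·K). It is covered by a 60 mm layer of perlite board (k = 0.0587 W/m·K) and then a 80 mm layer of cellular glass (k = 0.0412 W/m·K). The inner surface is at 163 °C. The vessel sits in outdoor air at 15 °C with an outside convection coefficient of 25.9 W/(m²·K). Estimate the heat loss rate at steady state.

Q ≈ 1270 W

For a spherical shell R = (1/r₁ − 1/r₂)/(4πk); film R = 1/(h·4πr²). In series:
R_cast iron shell = (1/1.355 − 1/1.3589)/(4π×47.4) = 3.556×10^-6 K/W
R_perlite board = (1/1.3589 − 1/1.4189)/(4π×0.0587) = 0.04219 K/W
R_cellular glass = (1/1.4189 − 1/1.4989)/(4π×0.0412) = 0.07265 K/W
R_outer film = 1/(h·4πr_o²) = 1/(25.9×4π×1.4989²) = 0.001368 K/W
R_total = 0.1162 K/W
Q = ΔT/R_total = 148/0.1162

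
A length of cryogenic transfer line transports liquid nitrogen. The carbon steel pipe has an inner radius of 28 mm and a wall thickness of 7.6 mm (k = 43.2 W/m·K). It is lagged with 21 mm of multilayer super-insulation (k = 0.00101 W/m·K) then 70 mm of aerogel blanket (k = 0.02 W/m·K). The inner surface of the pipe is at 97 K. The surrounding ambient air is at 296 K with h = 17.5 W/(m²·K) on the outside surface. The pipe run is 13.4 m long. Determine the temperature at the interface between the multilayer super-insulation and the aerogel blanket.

T ≈ 280 K

Radial resistances (cylindrical: R_cond = ln(r_o/r_i)/(2πkL), R_conv = 1/(h·2πrL)):
R_carbon steel pipe wall = ln(35.6/28)/(2π×43.2×13.4) = 6.602×10^-5 K/W
R_multilayer super-insulation = ln(56.6/35.6)/(2π×0.00101×13.4) = 5.453 K/W
R_aerogel blanket = ln(126.6/56.6)/(2π×0.02×13.4) = 0.4781 K/W
R_outer film = 1/(h_o·2πr_oL) = 1/(17.5×2π×0.1266×13.4) = 0.005361 K/W
R_total = 5.936 K/W
Q = ΔT/R_total = 199/5.936
Q = 33.5 W
T_interface = T_inner + Q·ΣR(inner→interface) = 97 + 33.5×5.453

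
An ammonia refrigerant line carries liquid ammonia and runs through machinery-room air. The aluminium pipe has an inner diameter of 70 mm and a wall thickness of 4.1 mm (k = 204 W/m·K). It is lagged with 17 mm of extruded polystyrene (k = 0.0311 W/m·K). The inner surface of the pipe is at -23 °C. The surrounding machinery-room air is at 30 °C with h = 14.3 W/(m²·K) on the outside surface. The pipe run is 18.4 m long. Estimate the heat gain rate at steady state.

Q ≈ 477 W

For a radial system each layer contributes R = ln(r_out/r_in)/(2πkL); films add R = 1/(hA).
R_aluminium pipe wall = ln(39.1/35)/(2π×204×18.4) = 4.697×10^-6 K/W
R_extruded polystyrene = ln(56.1/39.1)/(2π×0.0311×18.4) = 0.1004 K/W
R_outer film = 1/(h_o·2πr_oL) = 1/(14.3×2π×0.0561×18.4) = 0.01078 K/W
R_total = 0.1112 K/W
Q = ΔT/R_total = 53/0.1112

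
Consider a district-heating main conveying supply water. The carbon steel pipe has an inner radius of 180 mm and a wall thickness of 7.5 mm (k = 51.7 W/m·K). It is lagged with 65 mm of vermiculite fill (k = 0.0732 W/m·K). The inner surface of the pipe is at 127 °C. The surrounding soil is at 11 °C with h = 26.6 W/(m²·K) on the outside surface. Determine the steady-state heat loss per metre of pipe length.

q′ ≈ 173 W/m

Cylindrical conduction, so R = ln(r₂/r₁)/(2πkL) per layer, in series:
R_carbon steel pipe wall = ln(187.5/180)/(2π×51.7×1) = 1.257×10^-4 K/W
R_vermiculite fill = ln(252.5/187.5)/(2π×0.0732×1) = 0.6471 K/W
R_outer film = 1/(h_o·2πr_oL) = 1/(26.6×2π×0.2525×1) = 0.0237 K/W
R_total = 0.6709 K/W
Q = ΔT/R_total = 116/0.6709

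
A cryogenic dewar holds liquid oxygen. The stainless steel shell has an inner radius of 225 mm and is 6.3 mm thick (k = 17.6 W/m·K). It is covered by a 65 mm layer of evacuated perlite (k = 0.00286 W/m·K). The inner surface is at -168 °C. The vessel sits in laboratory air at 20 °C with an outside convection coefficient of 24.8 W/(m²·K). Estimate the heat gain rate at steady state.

Q ≈ 7.11 W

For a spherical shell R = (1/r₁ − 1/r₂)/(4πk); film R = 1/(h·4πr²). In series:
R_stainless steel shell = (1/0.225 − 1/0.2313)/(4π×17.6) = 5.473×10^-4 K/W
R_evacuated perlite = (1/0.2313 − 1/0.2963)/(4π×0.00286) = 26.39 K/W
R_outer film = 1/(h·4πr_o²) = 1/(24.8×4π×0.2963²) = 0.03655 K/W
R_total = 26.43 K/W
Q = ΔT/R_total = 188/26.43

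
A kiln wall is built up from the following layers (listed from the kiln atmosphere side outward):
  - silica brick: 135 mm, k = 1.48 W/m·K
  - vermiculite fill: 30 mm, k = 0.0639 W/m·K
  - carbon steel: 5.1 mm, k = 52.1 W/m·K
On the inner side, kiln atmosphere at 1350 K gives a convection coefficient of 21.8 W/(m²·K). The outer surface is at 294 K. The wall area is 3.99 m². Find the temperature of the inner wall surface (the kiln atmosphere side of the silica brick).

Treating each layer as a thermal resistance in series:
R_inner film = 1/(h_i·A) = 1/(21.8×3.99) = 0.0115 K/W
R_silica brick = L/(kA) = 0.135/(1.48×3.99) = 0.02286 K/W
R_vermiculite fill = L/(kA) = 0.03/(0.0639×3.99) = 0.1177 K/W
R_carbon steel = L/(kA) = 0.0051/(52.1×3.99) = 2.453×10^-5 K/W
R_total = 0.152 K/W;  Q = ΔT/R_total = 1056/0.152 = 6945 W
T_interface = T_inner − Q·ΣR(inner→interface) = 1350 − 6950×0.0115

T ≈ 1270 K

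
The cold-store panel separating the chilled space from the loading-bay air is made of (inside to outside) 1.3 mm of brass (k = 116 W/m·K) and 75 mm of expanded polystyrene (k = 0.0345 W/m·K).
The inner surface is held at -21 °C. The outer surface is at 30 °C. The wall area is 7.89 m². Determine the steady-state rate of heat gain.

Thermal resistances in series:
R_brass = L/(kA) = 0.0013/(116×7.89) = 1.42×10^-6 K/W
R_expanded polystyrene = L/(kA) = 0.075/(0.0345×7.89) = 0.2755 K/W
R_total = 0.2755 K/W
Q = ΔT / R_total = 51 / 0.2755

Q ≈ 185 W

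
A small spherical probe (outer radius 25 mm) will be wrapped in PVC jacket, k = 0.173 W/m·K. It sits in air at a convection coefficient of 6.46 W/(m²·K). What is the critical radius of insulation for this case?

r_cr ≈ 53.6 mm

For a sphere r_cr = 2k/h = 2×0.173/6.46
r_cr = 53.6 mm; since the bare radius (25 mm) is below r_cr, adding a thin layer of insulation will *increase* heat loss.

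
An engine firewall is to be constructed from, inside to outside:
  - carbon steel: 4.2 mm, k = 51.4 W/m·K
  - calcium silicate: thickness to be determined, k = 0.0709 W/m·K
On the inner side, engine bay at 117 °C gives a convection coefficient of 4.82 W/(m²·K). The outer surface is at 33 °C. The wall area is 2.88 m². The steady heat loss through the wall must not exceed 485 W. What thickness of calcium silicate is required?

L ≈ 20.6 mm

Model the wall as resistances in series:
R_inner film = 1/(h_i·A) = 1/(4.82×2.88) = 0.07204 K/W
R_carbon steel = L/(kA) = 0.0042/(51.4×2.88) = 2.837×10^-5 K/W
Sum of the known resistances R_other = 0.07207 K/W
Required total resistance R_tot = ΔT/Q_allow = 84/485 = 0.1732 K/W
R_calcium silicate = R_tot − R_other = 0.1011 K/W
L = R·k·A = 0.1011×0.0709×2.88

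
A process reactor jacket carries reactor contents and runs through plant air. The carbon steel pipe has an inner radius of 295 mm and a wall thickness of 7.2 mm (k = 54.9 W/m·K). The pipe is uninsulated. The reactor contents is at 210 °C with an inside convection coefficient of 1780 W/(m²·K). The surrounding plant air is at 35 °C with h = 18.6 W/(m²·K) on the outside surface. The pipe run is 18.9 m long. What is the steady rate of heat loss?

Q ≈ 115000 W

Treating each annulus and film as a series resistance:
R_inner film = 1/(h_i·2πr₁L) = 1/(1780×2π×0.295×18.9) = 1.604×10^-5 K/W
R_carbon steel pipe wall = ln(302.2/295)/(2π×54.9×18.9) = 3.699×10^-6 K/W
R_outer film = 1/(h_o·2πr_oL) = 1/(18.6×2π×0.3022×18.9) = 0.001498 K/W
R_total = 0.001518 K/W
Q = ΔT/R_total = 175/0.001518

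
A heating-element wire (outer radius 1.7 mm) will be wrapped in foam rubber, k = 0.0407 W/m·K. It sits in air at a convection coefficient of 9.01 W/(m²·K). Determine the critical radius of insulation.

For a cylinder r_cr = k/h = 0.0407/9.01
r_cr = 4.52 mm; since the bare radius (1.7 mm) is below r_cr, adding a thin layer of insulation will *increase* heat loss.

r_cr ≈ 4.52 mm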